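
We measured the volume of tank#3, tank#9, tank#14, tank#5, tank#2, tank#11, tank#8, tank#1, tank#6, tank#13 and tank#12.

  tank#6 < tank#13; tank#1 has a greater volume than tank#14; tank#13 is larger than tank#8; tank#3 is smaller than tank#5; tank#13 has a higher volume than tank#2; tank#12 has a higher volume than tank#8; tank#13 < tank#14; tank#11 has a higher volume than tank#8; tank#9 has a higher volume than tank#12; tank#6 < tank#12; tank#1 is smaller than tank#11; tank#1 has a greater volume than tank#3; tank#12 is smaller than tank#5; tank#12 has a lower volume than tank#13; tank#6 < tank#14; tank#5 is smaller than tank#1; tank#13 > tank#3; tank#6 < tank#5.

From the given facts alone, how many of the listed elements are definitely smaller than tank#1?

Directly below tank#1: tank#3, tank#5, tank#14.
One step further: tank#6, tank#12, tank#13 (6 so far).
One step further: tank#8, tank#2 (8 so far).
Nothing else is reachable below tank#1; 8 in all.

8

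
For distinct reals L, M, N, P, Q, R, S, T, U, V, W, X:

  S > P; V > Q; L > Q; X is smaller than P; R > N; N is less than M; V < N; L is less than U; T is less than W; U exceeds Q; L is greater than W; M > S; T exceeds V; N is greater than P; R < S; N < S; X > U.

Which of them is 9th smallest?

N

Chaining the given pairs: Q < V < T < W < L < U < X < P < N < R < S < M.
Counting 9 from the smallest end gives N.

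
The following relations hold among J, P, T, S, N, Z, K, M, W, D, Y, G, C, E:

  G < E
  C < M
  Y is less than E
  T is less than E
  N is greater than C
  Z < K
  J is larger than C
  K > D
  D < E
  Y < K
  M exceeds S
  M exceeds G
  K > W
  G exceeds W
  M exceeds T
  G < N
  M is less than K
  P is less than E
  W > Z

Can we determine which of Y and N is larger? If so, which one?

Following every chain through Y: above Y we get K, E.
N is not reached, and no chain runs the other way from N to Y.
So the given relations leave the order of Y and N undetermined.

undetermined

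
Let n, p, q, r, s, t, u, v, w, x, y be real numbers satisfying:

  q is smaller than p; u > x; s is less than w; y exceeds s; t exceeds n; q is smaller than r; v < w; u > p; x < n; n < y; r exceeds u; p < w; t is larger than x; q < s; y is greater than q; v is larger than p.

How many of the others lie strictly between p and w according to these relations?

Chaining upward from p reaches: v, u, r.
Chaining downward from w reaches: q, s, v.
Strictly between p and w are those in both lists: v — 1 element.

1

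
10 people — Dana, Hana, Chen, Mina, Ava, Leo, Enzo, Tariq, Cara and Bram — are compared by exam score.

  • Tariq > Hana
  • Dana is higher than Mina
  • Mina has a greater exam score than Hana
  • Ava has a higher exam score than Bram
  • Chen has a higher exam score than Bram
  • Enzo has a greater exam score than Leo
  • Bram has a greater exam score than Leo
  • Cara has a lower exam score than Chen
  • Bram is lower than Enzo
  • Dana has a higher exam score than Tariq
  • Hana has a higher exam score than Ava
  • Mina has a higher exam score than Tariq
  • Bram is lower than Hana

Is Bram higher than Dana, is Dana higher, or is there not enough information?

Bram < Hana and Hana < Tariq give Bram < Tariq.
Then Tariq < Mina extends the chain to Mina.
With Mina < Dana: Bram < Hana < Tariq < Mina < Dana.
So Dana is higher.

Dana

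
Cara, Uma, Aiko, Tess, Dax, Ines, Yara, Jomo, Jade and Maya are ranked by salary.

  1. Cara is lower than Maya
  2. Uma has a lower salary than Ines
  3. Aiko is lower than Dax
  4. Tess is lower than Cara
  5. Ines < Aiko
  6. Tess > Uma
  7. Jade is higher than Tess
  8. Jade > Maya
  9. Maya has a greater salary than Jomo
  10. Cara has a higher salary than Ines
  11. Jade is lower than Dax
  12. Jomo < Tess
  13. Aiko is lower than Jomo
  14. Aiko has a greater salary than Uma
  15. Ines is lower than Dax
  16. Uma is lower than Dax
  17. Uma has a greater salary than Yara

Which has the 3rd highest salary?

Chaining the given pairs: Yara < Uma < Ines < Aiko < Jomo < Tess < Cara < Maya < Jade < Dax.
The 3rd largest is Maya.

Maya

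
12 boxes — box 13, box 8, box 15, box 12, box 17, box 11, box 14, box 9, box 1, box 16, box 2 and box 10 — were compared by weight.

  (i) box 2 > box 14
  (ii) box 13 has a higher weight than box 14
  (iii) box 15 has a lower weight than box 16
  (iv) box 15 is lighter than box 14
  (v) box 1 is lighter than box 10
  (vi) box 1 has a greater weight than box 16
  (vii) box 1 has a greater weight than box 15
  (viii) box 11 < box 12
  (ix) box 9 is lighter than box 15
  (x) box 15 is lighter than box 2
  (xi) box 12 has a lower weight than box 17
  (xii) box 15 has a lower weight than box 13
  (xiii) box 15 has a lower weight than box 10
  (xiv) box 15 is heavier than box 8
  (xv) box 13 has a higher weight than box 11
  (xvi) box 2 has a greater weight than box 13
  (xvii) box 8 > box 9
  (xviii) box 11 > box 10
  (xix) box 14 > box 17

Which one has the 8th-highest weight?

The consecutive relations fix a unique order: box 9 < box 8 < box 15 < box 16 < box 1 < box 10 < box 11 < box 12 < box 17 < box 14 < box 13 < box 2.
Counting 8 from the largest end gives box 1.

box 1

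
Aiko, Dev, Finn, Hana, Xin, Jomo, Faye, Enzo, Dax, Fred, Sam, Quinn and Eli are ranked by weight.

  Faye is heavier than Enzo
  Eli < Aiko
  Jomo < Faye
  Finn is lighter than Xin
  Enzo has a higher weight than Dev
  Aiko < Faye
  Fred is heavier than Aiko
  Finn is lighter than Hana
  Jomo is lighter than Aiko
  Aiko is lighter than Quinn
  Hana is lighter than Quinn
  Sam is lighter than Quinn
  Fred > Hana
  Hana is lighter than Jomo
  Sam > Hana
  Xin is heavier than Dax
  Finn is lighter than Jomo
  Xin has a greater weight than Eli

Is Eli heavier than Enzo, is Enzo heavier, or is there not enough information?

undetermined

Following every chain through Eli: above Eli we get Aiko, Xin, Faye, Quinn, Fred.
Enzo is not reached, and no chain runs the other way from Enzo to Eli.
So the given relations leave the order of Eli and Enzo undetermined.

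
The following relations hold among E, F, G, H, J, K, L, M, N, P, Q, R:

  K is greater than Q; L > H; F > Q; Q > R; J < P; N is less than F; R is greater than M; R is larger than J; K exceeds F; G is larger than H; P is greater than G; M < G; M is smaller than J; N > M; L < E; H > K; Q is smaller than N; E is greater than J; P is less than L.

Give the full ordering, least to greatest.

M < J < R < Q < N < F < K < H < G < P < L < E

Nothing is placed below M, so it is least; from there M < J; J < R; R < Q; Q < N; N < F; F < K; K < H; H < G; G < P; P < L; L < E, each given directly.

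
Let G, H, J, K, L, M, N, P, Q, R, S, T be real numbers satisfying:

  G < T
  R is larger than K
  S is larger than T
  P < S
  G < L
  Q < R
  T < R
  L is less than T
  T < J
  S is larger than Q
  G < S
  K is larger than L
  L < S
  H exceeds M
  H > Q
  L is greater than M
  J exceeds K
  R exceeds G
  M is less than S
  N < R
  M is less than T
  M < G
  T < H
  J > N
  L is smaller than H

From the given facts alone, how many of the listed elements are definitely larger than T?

The elements the relations force above T are S, J, H, R — no chain reaches any other.
That is 4.

4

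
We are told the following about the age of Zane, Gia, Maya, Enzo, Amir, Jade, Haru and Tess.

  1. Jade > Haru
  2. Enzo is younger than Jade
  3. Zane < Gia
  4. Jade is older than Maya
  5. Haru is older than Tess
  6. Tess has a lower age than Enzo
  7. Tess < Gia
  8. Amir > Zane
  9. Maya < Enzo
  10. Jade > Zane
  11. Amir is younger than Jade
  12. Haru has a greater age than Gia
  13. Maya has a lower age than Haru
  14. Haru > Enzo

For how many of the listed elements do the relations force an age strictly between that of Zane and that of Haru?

1

The relations place Zane below Haru. An element lies strictly between them when it is forced above Zane and also forced below Haru.
Above Zane: {Gia, Amir, Jade}. Below Haru: {Tess, Maya, Gia, Enzo}.
Intersection: {Gia} — 1.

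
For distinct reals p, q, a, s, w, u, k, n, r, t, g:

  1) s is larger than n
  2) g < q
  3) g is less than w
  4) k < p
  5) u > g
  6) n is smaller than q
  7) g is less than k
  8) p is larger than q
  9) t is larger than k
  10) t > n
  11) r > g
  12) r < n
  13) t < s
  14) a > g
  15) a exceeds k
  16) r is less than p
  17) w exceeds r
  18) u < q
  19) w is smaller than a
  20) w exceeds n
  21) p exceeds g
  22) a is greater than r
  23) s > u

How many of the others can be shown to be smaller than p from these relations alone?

6

Directly below p: g, r, k, q.
One step further: n, u (6 so far).
No other element is forced below p by the given relations, so the count is 6.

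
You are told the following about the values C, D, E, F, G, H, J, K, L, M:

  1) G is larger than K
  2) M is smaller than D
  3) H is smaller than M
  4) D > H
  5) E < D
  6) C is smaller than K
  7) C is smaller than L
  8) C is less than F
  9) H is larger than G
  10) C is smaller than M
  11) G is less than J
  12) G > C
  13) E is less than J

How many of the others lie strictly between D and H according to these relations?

The relations place H below D. An element lies strictly between them when it is forced above H and also forced below D.
Above H: {M}. Below D: {C, K, E, G, M}.
Intersection: {M} — 1.

1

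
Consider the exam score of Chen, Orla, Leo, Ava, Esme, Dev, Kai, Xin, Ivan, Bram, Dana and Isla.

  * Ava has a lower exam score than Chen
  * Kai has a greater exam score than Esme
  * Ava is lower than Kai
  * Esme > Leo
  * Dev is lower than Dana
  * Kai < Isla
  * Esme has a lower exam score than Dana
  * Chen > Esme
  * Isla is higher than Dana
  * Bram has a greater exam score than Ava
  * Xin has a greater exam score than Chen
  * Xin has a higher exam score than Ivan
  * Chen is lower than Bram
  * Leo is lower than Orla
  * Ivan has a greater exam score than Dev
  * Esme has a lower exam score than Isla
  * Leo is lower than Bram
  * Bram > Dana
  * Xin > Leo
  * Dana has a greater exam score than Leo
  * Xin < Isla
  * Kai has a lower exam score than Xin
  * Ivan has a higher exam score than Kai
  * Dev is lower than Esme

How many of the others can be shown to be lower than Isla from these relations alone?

From Isla the given relations immediately reach Esme, Dana, Kai, Xin.
From those, Leo, Dev, Ava, Chen, Ivan — 9 in total.
Nothing else is reachable below Isla; 9 in all.

9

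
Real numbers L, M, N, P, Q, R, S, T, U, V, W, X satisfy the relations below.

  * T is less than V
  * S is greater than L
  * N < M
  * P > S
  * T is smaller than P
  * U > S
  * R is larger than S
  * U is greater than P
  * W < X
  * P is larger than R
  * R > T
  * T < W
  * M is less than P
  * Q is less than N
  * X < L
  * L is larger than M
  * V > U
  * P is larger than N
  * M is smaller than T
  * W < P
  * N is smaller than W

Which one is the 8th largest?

W

Piecing the relations together gives one ordering: Q < N < M < T < W < X < L < S < R < P < U < V.
The 8th largest is W.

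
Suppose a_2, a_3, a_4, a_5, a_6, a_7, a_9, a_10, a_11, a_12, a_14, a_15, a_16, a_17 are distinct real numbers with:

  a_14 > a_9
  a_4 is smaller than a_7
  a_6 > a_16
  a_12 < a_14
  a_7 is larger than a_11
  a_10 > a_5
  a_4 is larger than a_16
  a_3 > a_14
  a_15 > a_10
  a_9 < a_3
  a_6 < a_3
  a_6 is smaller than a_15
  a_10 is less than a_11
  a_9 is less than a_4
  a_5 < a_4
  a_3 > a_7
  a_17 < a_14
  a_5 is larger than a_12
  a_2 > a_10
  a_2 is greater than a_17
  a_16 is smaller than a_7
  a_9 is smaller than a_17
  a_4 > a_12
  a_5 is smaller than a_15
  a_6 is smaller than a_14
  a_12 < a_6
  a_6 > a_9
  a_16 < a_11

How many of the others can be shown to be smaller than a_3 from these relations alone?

The elements the relations force below a_3 are a_12, a_5, a_10, a_9, a_16, a_17, a_4, a_6, a_11, a_14, a_7 — no chain reaches any other.
That is 11.

11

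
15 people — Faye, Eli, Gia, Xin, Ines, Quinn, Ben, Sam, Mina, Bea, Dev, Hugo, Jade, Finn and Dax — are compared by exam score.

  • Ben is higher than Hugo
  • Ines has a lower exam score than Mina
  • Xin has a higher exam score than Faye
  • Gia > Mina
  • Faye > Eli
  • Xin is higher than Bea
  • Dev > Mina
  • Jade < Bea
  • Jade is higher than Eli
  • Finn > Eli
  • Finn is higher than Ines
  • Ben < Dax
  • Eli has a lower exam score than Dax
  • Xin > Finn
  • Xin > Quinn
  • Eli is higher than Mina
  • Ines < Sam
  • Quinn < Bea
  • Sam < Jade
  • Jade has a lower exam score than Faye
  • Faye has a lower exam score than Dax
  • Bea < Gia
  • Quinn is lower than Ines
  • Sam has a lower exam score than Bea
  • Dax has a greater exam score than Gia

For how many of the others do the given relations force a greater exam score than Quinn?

12

The elements the relations force above Quinn are Ines, Mina, Eli, Sam, Jade, Finn, Bea, Faye, Xin, Gia, Dev, Dax — no chain reaches any other.
That is 12.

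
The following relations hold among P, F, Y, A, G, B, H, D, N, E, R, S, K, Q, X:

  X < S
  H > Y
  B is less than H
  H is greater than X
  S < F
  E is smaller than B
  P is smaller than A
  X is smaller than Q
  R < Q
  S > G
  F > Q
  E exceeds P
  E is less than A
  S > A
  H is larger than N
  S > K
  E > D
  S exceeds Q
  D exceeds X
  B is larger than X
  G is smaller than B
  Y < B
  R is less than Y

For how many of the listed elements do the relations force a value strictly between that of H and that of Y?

The relations place Y below H. An element lies strictly between them when it is forced above Y and also forced below H.
Above Y: {B}. Below H: {X, R, D, P, N, G, E, B}.
Intersection: {B} — 1.

1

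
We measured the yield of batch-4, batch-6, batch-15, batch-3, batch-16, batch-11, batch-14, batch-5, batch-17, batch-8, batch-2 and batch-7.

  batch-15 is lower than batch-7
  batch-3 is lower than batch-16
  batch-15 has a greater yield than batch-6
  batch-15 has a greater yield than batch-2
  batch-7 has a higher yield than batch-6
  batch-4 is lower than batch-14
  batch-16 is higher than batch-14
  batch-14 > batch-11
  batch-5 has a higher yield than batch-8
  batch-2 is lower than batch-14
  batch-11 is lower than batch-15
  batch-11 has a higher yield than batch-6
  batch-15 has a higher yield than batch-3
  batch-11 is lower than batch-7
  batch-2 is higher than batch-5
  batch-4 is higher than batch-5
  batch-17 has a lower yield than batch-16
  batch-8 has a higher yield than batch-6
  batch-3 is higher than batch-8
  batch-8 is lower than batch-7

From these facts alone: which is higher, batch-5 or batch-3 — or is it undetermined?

Following every chain through batch-5: above batch-5 we get batch-2, batch-4, batch-15, batch-14, batch-16, batch-7; below batch-5 we get batch-6, batch-8.
batch-3 is not reached, and no chain runs the other way from batch-3 to batch-5.
So the given relations leave the order of batch-5 and batch-3 undetermined.

undetermined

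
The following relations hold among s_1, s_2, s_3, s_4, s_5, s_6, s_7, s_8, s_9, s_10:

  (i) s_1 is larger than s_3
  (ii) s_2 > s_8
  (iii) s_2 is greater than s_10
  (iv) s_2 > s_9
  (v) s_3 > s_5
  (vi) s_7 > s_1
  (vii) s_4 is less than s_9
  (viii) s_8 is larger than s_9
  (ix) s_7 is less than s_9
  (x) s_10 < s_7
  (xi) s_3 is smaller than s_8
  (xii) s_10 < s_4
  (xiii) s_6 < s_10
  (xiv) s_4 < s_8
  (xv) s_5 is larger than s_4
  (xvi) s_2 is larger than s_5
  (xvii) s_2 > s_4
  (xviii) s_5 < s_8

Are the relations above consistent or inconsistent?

The single ordering s_6 < s_10 < s_4 < s_5 < s_3 < s_1 < s_7 < s_9 < s_8 < s_2 satisfies every listed relation, so no contradiction arises.

consistent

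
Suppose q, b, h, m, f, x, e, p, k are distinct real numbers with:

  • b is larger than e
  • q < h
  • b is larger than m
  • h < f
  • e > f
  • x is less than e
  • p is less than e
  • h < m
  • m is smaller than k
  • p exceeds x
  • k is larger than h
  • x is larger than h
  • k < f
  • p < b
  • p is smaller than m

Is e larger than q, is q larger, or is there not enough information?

Following the relations from q: q < h < x < p < m < k < f < e.
So e is larger.

e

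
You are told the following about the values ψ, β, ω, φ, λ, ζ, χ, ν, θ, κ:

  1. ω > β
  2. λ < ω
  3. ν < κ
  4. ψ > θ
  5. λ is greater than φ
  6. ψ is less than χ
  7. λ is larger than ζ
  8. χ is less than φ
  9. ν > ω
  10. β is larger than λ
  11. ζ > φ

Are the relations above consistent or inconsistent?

The single ordering θ < ψ < χ < φ < ζ < λ < β < ω < ν < κ satisfies every listed relation, so no contradiction arises.

consistent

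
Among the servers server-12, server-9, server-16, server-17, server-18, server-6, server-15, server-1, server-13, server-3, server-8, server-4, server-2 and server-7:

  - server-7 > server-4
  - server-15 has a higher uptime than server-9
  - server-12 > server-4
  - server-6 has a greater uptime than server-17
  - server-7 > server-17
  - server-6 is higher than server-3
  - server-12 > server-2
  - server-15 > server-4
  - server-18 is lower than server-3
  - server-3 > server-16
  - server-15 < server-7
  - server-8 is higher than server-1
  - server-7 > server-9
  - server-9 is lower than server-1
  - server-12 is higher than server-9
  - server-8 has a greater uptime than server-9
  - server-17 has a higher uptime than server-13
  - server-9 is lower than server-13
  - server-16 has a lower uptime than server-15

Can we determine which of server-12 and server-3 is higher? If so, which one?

undetermined

Following every chain through server-3: above server-3 we get server-6; below server-3 we get server-16, server-18.
server-12 is not reached, and no chain runs the other way from server-12 to server-3.
So the given relations leave the order of server-3 and server-12 undetermined.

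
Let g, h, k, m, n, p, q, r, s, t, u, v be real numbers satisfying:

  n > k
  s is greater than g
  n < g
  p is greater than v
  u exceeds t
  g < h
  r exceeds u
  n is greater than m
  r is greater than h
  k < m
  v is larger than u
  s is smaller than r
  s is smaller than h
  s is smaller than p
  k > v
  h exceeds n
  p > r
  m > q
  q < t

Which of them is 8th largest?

The consecutive relations fix a unique order: q < t < u < v < k < m < n < g < s < h < r < p.
Counting 8 from the largest end gives k.

k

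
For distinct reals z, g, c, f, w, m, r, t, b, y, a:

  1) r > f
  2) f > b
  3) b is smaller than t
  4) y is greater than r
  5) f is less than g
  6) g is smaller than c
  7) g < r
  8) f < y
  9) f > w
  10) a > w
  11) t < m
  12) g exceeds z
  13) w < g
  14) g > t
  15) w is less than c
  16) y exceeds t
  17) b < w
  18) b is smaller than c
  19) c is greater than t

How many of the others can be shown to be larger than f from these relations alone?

4

From f the given relations immediately reach g, r, y.
From those, c — 4 in total.
Nothing else is reachable above f; 4 in all.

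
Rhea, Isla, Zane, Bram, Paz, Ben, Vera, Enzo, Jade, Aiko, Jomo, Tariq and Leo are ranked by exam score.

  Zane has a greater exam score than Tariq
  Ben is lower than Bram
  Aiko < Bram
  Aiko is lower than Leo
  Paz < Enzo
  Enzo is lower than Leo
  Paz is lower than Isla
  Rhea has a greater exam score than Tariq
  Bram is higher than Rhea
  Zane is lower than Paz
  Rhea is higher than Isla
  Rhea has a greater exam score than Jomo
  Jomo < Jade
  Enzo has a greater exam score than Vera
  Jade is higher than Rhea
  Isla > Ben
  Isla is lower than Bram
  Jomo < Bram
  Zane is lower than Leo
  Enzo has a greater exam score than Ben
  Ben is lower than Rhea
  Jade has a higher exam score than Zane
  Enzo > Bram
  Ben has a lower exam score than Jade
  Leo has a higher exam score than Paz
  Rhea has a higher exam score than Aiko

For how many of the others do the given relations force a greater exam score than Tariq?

8

The elements the relations force above Tariq are Zane, Paz, Isla, Rhea, Jade, Bram, Enzo, Leo — no chain reaches any other.
That is 8.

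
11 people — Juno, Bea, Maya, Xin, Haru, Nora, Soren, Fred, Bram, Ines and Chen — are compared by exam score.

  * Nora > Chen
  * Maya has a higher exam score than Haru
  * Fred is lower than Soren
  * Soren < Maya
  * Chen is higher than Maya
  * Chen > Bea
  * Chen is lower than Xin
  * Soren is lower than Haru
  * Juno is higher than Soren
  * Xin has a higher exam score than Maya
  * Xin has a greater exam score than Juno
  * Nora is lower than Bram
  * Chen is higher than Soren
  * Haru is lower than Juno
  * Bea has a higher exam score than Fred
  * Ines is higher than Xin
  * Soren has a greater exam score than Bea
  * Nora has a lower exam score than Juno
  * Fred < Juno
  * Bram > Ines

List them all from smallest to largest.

The consecutive links are each given: Fred < Bea; Bea < Soren; Soren < Haru; Haru < Maya; Maya < Chen; Chen < Nora; Nora < Juno; Juno < Xin; Xin < Ines; Ines < Bram.

Fred < Bea < Soren < Haru < Maya < Chen < Nora < Juno < Xin < Ines < Bram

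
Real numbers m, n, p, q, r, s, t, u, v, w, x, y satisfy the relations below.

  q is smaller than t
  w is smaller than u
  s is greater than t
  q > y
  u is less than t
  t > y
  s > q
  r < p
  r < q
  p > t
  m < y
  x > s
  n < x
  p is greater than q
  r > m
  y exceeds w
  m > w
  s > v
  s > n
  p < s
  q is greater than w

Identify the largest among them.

x

w is not greatest since w < m; v is not greatest since v < s; m is not greatest since m < y; u is not greatest since u < t; r is not greatest since r < p; y is not greatest since y < q; n is not greatest since n < x; q is not greatest since q < s; t is not greatest since t < p; p is not greatest since p < s; s is not greatest since s < x.
Only x has nothing above it, so x is the largest.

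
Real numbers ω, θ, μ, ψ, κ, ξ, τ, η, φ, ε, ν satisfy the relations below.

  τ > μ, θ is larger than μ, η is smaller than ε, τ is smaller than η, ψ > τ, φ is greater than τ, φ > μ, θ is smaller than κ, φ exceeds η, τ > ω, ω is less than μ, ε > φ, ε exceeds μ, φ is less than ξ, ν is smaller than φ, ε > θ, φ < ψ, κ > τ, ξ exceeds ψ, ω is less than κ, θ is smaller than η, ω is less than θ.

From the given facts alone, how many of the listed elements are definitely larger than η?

4

Directly above η: φ, ε.
One step further: ψ, ξ (4 so far).
No other element is forced above η by the given relations, so the count is 4.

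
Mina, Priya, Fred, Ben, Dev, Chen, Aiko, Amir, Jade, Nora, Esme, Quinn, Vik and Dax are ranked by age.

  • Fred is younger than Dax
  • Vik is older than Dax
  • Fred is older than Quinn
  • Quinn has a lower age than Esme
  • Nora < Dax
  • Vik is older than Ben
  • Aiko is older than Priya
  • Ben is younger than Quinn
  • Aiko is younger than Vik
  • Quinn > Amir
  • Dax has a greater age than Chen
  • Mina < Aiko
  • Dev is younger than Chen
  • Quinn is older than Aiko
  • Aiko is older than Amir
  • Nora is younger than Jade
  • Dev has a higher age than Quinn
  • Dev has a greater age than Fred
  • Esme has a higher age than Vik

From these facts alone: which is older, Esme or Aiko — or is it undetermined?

Esme

Following the relations from Aiko: Aiko < Quinn < Fred < Dev < Chen < Dax < Vik < Esme.
So Esme is older.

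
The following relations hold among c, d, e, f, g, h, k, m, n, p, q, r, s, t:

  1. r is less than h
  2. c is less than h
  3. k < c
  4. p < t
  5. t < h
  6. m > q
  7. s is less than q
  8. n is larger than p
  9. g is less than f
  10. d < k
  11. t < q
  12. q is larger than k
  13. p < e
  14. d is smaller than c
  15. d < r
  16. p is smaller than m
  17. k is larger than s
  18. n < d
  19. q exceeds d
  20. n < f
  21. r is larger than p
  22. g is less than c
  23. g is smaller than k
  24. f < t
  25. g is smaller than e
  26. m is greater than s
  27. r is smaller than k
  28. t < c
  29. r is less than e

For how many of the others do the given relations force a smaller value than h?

Directly below h: r, t, c.
One step further: p, g, f, d, k (8 so far).
One step further: s, n (10 so far).
Nothing else is reachable below h; 10 in all.

10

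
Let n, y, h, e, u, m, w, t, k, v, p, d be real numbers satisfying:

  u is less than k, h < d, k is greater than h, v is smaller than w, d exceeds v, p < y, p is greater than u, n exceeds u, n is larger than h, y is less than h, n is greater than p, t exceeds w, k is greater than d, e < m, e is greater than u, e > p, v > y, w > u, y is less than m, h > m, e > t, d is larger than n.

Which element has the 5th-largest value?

m

Piecing the relations together gives one ordering: u < p < y < v < w < t < e < m < h < n < d < k.
The 5th largest is m.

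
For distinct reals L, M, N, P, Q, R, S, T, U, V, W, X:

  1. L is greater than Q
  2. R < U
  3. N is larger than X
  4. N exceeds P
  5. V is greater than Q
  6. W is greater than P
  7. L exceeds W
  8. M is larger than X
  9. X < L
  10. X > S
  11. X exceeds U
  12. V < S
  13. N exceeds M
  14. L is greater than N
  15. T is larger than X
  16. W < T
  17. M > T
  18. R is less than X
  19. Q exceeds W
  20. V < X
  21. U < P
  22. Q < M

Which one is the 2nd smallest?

U

The consecutive relations fix a unique order: R < U < P < W < Q < V < S < X < T < M < N < L.
Counting 2 from the smallest end gives U.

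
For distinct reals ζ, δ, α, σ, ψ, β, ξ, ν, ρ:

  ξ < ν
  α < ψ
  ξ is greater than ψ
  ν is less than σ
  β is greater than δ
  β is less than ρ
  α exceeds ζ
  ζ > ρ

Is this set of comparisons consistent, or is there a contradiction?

Every relation is compatible with δ < β < ρ < ζ < α < ψ < ξ < ν < σ; the set is consistent.

consistent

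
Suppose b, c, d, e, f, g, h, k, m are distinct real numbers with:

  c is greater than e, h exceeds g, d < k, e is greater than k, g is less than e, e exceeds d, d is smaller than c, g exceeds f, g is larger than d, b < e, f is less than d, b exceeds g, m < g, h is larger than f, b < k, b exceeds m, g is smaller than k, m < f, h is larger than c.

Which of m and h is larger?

Link the given pairs in sequence: m < f; f < d; d < g; g < b; b < k; k < e; e < c; c < h.
Together: m < f < d < g < b < k < e < c < h.
So m < h; h is the larger of the two.

h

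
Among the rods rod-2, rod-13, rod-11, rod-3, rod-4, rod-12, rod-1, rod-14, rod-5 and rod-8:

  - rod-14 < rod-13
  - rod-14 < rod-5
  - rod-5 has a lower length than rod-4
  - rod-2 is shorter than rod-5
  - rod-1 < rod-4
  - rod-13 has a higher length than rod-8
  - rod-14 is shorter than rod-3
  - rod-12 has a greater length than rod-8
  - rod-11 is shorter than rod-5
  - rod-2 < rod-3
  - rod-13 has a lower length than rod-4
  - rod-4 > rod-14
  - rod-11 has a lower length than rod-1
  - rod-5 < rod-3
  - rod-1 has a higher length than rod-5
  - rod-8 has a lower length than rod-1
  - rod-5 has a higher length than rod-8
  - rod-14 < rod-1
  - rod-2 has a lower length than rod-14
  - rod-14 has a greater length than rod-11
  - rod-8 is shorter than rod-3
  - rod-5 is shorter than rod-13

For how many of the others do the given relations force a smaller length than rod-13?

Directly below rod-13: rod-8, rod-14, rod-5.
One step further: rod-11, rod-2 (5 so far).
No other element is forced below rod-13 by the given relations, so the count is 5.

5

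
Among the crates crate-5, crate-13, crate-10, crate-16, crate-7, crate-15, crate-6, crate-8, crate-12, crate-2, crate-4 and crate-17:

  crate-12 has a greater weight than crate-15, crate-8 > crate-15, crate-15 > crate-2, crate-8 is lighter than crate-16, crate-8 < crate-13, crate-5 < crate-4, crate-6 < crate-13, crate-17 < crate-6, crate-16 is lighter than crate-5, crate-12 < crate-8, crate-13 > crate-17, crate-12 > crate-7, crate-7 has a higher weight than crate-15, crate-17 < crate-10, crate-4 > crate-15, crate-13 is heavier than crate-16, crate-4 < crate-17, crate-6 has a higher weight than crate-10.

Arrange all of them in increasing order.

Nothing is placed below crate-2, so it is least; from there crate-2 < crate-15; crate-15 < crate-7; crate-7 < crate-12; crate-12 < crate-8; crate-8 < crate-16; crate-16 < crate-5; crate-5 < crate-4; crate-4 < crate-17; crate-17 < crate-10; crate-10 < crate-6; crate-6 < crate-13, each given directly.

crate-2 < crate-15 < crate-7 < crate-12 < crate-8 < crate-16 < crate-5 < crate-4 < crate-17 < crate-10 < crate-6 < crate-13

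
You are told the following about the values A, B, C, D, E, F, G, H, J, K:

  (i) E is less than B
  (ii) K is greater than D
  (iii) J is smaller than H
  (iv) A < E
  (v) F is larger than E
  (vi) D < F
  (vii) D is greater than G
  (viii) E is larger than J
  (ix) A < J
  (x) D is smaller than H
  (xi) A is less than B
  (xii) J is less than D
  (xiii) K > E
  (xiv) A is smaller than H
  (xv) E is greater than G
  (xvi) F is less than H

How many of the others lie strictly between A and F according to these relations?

The relations place A below F. An element lies strictly between them when it is forced above A and also forced below F.
Above A: {J, D, E, K, H, B}. Below F: {G, J, D, E}.
Intersection: {J, D, E} — 3.

3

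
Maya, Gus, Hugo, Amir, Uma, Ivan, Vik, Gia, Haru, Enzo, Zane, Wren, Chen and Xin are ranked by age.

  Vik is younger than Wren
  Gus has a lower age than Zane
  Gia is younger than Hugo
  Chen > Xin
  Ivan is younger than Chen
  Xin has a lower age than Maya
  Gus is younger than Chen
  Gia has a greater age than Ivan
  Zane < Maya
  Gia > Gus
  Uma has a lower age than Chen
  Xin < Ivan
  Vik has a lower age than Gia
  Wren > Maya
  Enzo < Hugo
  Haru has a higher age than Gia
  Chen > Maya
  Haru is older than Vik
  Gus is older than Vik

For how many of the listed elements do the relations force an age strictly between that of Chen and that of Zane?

1

Chaining upward from Zane reaches: Maya, Wren.
Chaining downward from Chen reaches: Xin, Ivan, Vik, Gus, Maya, Uma.
Strictly between Zane and Chen are those in both lists: Maya — 1 element.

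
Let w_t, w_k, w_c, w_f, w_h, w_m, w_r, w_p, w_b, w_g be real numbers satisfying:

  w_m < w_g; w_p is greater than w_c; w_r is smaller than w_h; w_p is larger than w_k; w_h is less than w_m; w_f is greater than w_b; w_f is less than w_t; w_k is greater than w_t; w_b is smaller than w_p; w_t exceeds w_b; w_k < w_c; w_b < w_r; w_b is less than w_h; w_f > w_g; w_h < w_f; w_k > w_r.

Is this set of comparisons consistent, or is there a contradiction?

Every relation is compatible with w_b < w_r < w_h < w_m < w_g < w_f < w_t < w_k < w_c < w_p; the set is consistent.

consistent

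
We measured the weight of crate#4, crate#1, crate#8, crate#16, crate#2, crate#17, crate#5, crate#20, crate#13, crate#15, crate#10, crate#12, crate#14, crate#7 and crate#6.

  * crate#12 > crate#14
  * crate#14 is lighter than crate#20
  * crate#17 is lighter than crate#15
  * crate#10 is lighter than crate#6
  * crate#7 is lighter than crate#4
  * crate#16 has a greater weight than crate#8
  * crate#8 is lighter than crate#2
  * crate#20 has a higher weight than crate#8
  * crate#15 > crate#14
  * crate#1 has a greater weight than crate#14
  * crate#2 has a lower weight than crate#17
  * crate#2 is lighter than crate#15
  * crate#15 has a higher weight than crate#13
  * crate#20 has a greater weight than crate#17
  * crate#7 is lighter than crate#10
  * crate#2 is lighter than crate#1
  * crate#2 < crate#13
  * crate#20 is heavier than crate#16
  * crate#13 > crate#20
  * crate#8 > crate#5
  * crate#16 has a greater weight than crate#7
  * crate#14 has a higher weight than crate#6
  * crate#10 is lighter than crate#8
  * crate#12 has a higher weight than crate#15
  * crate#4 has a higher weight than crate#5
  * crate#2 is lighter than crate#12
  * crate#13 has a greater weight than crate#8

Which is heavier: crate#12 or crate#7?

crate#12

crate#7 < crate#10 and crate#10 < crate#8 give crate#7 < crate#8.
With crate#8 < crate#2: crate#7 < crate#10 < crate#8 < crate#2.
With crate#2 < crate#17: crate#7 < crate#10 < crate#8 < crate#2 < crate#17.
With crate#17 < crate#15: crate#7 < crate#10 < crate#8 < crate#2 < crate#17 < crate#15.
With crate#15 < crate#12: crate#7 < crate#10 < crate#8 < crate#2 < crate#17 < crate#15 < crate#12.
So crate#7 < crate#12; crate#12 is the heavier of the two.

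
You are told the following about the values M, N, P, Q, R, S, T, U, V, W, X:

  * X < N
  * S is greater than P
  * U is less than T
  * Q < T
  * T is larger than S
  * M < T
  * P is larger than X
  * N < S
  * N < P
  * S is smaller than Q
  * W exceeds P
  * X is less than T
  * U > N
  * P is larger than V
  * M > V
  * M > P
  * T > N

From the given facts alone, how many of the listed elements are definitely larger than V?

6

The elements the relations force above V are P, S, M, Q, W, T — no chain reaches any other.
That is 6.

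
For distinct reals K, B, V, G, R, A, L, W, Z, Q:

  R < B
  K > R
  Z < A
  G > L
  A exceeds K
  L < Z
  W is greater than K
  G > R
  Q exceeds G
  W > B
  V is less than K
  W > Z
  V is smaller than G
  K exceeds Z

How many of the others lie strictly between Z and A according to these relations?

1

The relations place Z below A. An element lies strictly between them when it is forced above Z and also forced below A.
Above Z: {K, W}. Below A: {R, V, L, K}.
Intersection: {K} — 1.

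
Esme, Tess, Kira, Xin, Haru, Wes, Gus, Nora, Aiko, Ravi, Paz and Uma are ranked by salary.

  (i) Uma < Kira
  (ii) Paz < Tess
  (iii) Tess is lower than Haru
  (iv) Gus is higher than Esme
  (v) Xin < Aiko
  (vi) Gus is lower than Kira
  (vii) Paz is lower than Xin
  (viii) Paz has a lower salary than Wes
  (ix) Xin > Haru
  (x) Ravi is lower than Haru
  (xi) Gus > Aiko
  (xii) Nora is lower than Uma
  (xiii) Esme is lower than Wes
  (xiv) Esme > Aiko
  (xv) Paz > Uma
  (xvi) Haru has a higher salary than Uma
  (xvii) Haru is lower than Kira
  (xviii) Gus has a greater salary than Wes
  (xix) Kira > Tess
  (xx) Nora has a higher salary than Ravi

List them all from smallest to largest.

The consecutive links are each given: Ravi < Nora; Nora < Uma; Uma < Paz; Paz < Tess; Tess < Haru; Haru < Xin; Xin < Aiko; Aiko < Esme; Esme < Wes; Wes < Gus; Gus < Kira.

Ravi < Nora < Uma < Paz < Tess < Haru < Xin < Aiko < Esme < Wes < Gus < Kira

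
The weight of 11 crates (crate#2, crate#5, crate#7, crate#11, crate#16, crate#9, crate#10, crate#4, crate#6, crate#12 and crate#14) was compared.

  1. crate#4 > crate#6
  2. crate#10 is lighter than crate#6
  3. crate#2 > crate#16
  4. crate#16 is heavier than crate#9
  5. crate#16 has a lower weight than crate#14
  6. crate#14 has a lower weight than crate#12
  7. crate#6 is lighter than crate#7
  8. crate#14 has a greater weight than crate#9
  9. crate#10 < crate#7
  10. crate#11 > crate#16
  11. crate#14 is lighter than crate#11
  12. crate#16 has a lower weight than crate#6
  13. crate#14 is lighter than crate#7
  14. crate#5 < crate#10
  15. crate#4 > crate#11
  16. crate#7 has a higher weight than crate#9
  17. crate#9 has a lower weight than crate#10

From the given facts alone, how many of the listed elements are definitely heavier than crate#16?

Directly above crate#16: crate#14, crate#2, crate#6, crate#11.
One step further: crate#7, crate#4, crate#12 (7 so far).
No other element is forced above crate#16 by the given relations, so the count is 7.

7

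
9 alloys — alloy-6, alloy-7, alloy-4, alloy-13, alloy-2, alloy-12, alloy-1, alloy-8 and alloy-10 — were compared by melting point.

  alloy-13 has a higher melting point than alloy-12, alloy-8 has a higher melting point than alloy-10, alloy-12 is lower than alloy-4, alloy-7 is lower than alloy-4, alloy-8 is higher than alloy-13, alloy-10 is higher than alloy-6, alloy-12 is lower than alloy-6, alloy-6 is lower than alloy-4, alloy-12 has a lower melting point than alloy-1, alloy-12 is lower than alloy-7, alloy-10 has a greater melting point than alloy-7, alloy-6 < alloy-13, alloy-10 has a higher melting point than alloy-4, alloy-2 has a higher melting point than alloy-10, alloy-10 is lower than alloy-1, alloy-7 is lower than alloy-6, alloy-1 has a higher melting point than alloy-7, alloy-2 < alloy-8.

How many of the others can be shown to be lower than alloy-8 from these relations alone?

7

The elements the relations force below alloy-8 are alloy-12, alloy-7, alloy-6, alloy-13, alloy-4, alloy-10, alloy-2 — no chain reaches any other.
That is 7.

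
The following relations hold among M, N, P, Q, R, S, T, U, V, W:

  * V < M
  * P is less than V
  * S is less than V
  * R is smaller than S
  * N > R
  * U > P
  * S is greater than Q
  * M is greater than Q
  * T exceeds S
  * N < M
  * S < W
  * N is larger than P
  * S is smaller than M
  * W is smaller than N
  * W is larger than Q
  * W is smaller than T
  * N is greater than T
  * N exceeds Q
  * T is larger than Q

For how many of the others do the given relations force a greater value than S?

Directly above S: W, V, T, M.
One step further: N (5 so far).
No other element is forced above S by the given relations, so the count is 5.

5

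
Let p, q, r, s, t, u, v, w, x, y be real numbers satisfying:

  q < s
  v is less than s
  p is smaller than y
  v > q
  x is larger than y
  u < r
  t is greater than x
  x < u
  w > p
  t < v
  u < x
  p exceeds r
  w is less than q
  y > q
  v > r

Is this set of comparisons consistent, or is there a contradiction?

inconsistent

Chaining the given relations yields u < r < p < w < q < y < x, so u < x. But one relation states x < u. These cannot both hold.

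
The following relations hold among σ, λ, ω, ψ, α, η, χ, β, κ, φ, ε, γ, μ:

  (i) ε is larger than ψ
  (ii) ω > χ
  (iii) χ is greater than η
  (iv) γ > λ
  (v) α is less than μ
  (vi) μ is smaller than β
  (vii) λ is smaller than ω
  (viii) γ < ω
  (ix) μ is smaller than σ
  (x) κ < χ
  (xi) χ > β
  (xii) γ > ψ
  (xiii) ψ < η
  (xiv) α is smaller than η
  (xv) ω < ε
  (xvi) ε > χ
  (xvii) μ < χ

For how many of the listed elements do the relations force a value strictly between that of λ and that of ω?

The relations place λ below ω. An element lies strictly between them when it is forced above λ and also forced below ω.
Above λ: {γ, ε}. Below ω: {α, ψ, η, μ, κ, γ, β, χ}.
Intersection: {γ} — 1.

1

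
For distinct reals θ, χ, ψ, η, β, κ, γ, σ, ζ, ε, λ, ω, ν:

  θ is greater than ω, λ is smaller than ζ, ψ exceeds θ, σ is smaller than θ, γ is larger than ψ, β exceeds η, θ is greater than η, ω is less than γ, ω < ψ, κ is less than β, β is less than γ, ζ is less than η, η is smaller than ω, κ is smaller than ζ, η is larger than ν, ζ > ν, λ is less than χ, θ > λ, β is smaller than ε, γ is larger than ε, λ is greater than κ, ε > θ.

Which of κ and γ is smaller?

Chaining the given relations: κ < λ < ζ < η < ω < θ < ε < γ.
So κ < γ; κ is the smaller of the two.

κ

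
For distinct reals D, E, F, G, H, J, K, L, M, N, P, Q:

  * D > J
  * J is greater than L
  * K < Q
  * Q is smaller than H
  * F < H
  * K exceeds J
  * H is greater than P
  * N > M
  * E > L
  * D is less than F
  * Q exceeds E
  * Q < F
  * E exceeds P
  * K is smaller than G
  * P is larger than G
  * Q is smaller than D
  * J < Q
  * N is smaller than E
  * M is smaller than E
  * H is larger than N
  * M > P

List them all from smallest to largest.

L < J < K < G < P < M < N < E < Q < D < F < H

Each adjacent pair is fixed by a given relation: L < J; J < K; K < G; G < P; P < M; M < N; N < E; E < Q; Q < D; D < F; F < H. Chaining them end to end gives the full order.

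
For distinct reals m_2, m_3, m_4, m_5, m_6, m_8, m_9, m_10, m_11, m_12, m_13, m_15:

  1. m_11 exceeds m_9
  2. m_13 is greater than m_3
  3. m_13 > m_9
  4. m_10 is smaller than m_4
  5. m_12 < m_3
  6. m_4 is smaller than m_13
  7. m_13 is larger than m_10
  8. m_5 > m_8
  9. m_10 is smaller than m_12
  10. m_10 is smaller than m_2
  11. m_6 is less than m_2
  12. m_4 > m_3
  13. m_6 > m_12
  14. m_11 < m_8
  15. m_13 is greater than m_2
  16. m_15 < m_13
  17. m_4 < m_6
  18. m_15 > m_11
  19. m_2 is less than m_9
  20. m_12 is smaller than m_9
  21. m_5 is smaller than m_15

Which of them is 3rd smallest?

m_3

Chaining the given pairs: m_10 < m_12 < m_3 < m_4 < m_6 < m_2 < m_9 < m_11 < m_8 < m_5 < m_15 < m_13.
The 3rd smallest is m_3.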